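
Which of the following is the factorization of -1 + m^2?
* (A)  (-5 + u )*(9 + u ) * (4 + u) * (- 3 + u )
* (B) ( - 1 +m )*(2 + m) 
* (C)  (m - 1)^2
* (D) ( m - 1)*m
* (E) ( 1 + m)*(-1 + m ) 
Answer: E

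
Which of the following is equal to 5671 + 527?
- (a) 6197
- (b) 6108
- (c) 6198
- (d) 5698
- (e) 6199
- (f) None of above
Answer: c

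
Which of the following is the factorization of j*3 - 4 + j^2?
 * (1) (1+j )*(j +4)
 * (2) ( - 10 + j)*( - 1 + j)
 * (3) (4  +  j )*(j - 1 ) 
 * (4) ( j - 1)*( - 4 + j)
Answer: 3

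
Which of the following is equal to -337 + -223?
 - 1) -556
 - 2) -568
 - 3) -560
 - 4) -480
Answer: 3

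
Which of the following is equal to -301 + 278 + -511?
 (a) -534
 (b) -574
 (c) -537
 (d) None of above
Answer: a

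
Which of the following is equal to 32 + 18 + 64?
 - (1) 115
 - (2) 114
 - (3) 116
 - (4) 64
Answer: 2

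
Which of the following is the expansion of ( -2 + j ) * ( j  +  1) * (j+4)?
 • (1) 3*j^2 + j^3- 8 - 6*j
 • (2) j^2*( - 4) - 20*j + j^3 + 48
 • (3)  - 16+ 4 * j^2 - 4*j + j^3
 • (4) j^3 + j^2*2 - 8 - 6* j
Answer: 1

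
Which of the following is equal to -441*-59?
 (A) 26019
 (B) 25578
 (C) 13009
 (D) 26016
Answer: A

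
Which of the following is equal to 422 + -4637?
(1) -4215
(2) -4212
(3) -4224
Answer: 1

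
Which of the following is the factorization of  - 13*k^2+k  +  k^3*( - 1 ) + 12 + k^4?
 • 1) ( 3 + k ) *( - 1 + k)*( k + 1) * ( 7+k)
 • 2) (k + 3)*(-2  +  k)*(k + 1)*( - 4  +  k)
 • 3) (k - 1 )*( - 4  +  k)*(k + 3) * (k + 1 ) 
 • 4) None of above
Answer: 3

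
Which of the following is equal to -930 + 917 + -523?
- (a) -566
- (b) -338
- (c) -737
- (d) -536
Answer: d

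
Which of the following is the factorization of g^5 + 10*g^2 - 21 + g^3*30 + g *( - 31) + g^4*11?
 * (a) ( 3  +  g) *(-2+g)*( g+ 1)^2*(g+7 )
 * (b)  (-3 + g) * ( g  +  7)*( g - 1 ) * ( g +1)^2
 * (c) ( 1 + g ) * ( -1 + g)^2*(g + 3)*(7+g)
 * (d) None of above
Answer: d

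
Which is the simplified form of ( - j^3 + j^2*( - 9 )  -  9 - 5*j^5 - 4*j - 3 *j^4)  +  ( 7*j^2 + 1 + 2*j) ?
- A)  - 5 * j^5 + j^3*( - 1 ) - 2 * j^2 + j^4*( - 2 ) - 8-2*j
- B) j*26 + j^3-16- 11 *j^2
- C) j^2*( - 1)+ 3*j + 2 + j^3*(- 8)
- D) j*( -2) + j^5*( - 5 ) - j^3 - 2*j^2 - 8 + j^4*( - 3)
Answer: D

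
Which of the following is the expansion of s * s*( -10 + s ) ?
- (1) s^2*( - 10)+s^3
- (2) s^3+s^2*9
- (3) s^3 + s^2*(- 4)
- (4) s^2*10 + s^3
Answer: 1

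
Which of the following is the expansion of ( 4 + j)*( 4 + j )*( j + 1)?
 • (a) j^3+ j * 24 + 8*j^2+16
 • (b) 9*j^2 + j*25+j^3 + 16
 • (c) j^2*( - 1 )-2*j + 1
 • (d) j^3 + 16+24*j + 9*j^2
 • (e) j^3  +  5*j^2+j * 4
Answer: d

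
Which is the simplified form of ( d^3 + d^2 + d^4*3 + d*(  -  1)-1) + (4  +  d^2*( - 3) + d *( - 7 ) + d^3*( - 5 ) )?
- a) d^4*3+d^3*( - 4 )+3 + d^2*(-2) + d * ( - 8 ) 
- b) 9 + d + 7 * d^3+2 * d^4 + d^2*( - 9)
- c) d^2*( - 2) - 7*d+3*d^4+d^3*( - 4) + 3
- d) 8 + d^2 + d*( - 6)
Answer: a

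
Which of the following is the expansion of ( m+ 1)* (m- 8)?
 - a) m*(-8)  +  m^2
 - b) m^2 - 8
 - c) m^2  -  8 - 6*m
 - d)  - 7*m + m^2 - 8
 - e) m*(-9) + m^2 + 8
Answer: d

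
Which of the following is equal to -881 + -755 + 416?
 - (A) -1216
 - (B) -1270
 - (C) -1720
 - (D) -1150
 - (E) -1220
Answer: E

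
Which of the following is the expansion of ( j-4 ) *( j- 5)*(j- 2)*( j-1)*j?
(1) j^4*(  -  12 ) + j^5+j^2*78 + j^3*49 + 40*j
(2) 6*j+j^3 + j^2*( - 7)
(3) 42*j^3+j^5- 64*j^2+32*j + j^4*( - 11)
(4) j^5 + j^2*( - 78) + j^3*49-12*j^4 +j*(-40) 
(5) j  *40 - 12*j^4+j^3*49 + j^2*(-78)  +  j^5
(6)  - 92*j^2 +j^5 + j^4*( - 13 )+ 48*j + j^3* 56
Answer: 5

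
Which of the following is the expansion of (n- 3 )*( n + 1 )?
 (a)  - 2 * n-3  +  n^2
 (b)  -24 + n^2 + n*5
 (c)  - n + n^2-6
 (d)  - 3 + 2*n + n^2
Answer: a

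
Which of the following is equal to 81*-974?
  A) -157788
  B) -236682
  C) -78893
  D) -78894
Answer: D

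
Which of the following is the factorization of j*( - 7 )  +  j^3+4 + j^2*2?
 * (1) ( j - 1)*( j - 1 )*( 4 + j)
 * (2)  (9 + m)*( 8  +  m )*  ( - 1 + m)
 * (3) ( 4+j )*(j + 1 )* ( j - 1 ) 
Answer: 1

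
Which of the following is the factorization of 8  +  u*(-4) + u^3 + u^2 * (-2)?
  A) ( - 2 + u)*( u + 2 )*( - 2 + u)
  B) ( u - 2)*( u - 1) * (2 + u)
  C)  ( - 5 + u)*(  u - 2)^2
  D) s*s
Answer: A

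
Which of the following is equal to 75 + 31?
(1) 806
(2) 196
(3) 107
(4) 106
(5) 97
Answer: 4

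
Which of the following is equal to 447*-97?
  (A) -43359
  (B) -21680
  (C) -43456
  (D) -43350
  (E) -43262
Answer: A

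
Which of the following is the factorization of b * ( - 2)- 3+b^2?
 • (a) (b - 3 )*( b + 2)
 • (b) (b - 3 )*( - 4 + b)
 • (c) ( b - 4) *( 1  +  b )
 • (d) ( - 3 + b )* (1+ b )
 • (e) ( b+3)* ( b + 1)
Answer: d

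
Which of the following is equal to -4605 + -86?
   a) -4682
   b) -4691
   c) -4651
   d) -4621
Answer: b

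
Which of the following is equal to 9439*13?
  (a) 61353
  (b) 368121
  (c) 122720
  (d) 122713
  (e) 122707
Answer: e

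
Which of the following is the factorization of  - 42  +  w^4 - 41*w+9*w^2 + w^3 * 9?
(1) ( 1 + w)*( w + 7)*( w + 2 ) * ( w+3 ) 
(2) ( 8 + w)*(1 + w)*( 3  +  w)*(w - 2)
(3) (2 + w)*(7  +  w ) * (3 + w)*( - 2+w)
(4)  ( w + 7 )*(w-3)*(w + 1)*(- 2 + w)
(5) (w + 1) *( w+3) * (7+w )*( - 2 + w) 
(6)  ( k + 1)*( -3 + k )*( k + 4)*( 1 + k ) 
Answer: 5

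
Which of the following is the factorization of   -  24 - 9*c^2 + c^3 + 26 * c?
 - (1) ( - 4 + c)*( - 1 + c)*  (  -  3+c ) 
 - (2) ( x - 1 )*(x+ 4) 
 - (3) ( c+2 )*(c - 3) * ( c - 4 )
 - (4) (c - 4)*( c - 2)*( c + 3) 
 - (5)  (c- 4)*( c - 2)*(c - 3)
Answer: 5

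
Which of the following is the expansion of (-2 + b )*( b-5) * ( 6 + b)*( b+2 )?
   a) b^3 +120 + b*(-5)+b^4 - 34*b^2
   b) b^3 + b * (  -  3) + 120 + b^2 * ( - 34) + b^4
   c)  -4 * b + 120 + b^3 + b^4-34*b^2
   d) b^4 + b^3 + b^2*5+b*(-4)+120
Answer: c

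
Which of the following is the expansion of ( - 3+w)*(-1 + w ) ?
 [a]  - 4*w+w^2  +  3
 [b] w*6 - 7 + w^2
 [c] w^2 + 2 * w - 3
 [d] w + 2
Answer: a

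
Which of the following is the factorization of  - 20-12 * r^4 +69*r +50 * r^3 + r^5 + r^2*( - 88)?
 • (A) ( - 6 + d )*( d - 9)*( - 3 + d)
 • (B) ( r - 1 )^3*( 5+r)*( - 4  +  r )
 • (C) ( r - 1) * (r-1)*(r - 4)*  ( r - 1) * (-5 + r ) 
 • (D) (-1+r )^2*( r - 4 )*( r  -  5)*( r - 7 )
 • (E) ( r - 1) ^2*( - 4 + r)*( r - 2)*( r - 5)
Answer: C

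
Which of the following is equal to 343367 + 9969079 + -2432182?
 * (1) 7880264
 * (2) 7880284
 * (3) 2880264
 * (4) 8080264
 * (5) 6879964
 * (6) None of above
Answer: 1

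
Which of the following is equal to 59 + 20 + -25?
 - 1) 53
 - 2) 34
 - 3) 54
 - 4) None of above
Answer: 3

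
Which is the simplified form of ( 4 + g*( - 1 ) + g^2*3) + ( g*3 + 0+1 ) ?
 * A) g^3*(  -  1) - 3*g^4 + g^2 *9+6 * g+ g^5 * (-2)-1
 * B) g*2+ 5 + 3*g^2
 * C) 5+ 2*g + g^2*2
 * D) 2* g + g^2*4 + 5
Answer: B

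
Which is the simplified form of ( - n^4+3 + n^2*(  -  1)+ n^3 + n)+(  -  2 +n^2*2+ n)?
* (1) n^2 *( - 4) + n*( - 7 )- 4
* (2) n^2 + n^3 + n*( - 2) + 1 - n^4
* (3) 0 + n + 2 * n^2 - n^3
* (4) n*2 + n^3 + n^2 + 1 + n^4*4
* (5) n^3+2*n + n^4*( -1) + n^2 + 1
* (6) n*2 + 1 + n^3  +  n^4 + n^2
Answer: 5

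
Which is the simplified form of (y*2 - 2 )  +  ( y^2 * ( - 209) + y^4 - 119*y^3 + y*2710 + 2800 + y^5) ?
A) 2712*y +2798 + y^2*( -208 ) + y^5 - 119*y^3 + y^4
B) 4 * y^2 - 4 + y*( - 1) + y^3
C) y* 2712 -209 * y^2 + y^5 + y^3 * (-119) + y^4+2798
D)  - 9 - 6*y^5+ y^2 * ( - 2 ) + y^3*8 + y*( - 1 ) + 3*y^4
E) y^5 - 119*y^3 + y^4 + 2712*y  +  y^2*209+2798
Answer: C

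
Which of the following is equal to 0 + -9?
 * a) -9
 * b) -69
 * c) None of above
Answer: a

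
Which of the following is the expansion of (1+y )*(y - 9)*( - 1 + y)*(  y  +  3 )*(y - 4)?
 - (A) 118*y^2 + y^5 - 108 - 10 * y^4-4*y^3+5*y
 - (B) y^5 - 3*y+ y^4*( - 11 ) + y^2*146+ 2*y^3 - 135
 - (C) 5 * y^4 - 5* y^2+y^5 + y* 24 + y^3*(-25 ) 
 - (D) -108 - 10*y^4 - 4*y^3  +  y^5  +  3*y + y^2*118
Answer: D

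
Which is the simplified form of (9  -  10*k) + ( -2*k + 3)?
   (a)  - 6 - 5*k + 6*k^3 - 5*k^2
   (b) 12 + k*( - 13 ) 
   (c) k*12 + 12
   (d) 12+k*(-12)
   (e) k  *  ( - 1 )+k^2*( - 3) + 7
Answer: d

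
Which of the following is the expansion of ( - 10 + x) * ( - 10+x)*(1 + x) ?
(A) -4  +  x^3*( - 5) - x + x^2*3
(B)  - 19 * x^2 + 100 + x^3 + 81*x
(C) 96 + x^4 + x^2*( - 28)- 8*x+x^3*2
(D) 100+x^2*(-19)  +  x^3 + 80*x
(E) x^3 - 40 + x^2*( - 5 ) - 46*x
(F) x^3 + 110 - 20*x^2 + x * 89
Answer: D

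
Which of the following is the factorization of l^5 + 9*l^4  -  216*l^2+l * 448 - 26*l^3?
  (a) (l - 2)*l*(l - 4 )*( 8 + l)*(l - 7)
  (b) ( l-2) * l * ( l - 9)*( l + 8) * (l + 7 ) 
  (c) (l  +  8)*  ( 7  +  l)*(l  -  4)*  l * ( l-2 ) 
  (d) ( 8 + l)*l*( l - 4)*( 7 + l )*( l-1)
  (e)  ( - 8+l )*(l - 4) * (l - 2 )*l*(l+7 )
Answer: c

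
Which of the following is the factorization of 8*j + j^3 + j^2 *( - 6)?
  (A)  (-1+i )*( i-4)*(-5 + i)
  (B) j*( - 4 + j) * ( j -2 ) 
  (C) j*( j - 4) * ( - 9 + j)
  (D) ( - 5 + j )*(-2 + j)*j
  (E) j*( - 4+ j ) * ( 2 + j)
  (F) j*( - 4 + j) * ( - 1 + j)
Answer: B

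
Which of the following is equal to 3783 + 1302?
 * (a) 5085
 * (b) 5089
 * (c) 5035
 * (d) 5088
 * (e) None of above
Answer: a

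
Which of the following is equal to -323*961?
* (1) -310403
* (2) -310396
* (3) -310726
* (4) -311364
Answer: 1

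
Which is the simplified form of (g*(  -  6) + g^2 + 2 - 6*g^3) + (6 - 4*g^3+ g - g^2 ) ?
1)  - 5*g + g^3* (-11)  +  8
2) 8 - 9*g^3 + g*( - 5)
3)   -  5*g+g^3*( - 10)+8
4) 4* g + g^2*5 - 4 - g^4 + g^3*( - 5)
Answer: 3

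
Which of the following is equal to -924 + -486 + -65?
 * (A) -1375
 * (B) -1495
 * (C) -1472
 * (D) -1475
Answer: D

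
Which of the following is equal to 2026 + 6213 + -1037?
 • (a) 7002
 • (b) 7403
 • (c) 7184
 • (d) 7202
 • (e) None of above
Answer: d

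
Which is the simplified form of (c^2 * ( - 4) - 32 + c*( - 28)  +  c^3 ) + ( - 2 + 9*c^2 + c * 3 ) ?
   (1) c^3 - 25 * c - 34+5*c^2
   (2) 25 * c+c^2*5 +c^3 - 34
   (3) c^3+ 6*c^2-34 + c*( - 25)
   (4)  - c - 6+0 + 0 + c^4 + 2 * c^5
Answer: 1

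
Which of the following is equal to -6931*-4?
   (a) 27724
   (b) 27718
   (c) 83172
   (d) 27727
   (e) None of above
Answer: a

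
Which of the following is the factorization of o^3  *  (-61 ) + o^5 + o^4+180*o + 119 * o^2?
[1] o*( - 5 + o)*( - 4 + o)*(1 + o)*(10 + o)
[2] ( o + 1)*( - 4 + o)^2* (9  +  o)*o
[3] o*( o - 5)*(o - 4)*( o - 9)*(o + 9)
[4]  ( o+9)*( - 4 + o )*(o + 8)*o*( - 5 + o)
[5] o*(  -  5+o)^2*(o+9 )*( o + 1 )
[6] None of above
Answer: 6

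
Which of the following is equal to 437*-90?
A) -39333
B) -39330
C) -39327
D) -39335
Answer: B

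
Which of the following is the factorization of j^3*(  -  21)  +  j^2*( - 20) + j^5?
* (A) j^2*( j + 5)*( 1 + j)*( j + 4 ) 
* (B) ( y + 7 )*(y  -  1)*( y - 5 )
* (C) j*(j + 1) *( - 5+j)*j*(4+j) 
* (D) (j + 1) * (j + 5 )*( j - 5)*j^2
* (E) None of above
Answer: C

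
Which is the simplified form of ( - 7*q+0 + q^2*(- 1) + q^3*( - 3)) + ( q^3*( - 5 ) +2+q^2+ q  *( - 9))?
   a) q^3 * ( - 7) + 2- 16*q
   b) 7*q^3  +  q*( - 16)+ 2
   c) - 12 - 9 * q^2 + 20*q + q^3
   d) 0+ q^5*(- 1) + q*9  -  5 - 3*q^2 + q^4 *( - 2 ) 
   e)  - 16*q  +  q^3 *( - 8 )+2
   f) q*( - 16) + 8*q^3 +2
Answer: e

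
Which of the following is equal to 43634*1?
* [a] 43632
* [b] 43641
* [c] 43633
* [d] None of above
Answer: d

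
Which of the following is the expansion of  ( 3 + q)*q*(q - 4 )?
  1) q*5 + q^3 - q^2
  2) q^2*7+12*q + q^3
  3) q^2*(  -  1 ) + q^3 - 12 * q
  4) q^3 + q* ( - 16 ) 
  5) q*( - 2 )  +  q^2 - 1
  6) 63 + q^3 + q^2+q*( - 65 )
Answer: 3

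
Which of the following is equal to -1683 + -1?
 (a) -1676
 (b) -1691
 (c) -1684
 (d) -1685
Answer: c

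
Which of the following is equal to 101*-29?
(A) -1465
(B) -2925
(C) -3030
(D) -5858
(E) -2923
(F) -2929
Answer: F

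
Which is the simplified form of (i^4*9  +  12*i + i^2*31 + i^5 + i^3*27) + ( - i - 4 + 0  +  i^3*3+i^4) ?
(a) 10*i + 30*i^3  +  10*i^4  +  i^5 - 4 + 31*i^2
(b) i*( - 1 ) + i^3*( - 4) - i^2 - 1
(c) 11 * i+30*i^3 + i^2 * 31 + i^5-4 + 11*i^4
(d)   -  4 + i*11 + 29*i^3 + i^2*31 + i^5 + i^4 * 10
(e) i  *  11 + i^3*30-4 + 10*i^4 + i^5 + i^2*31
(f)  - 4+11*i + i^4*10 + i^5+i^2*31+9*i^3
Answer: e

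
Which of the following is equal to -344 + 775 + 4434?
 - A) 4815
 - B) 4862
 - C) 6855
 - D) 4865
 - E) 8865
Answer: D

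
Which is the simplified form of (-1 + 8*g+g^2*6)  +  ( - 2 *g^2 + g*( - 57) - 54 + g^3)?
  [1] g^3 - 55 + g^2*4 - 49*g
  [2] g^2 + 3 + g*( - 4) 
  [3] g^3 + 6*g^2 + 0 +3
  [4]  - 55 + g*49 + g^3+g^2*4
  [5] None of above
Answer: 1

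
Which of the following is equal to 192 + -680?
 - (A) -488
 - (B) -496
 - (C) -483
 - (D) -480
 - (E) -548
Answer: A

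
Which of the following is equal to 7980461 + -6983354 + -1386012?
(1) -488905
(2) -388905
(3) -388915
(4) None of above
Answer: 2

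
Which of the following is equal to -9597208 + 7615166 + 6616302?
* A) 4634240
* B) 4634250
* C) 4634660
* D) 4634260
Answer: D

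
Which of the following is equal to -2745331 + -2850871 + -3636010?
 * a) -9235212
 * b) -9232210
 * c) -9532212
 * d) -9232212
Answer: d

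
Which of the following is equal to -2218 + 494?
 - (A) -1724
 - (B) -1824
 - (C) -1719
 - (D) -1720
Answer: A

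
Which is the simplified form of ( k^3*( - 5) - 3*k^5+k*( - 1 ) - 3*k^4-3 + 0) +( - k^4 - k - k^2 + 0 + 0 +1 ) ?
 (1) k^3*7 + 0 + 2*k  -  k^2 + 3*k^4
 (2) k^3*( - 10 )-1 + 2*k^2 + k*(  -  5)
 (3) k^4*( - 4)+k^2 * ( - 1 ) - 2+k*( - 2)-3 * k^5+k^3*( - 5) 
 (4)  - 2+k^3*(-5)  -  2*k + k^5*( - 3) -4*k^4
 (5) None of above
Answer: 3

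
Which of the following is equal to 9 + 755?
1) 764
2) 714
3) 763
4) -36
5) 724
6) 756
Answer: 1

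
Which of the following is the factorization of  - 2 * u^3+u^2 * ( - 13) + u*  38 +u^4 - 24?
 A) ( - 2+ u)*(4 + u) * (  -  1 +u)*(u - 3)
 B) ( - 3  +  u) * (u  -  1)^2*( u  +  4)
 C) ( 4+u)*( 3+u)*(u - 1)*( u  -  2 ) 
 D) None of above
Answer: A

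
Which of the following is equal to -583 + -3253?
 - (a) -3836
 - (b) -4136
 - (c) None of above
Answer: a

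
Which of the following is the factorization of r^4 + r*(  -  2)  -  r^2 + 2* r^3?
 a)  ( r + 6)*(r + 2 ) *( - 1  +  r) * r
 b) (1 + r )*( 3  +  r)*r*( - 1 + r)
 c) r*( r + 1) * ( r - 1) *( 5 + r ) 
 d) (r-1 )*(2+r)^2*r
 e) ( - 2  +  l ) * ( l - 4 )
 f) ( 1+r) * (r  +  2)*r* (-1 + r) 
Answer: f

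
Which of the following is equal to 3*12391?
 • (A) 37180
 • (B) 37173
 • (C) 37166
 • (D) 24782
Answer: B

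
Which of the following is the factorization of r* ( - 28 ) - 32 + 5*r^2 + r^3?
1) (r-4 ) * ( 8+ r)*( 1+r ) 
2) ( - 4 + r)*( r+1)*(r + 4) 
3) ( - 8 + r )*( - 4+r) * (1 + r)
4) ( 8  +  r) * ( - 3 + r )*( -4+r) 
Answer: 1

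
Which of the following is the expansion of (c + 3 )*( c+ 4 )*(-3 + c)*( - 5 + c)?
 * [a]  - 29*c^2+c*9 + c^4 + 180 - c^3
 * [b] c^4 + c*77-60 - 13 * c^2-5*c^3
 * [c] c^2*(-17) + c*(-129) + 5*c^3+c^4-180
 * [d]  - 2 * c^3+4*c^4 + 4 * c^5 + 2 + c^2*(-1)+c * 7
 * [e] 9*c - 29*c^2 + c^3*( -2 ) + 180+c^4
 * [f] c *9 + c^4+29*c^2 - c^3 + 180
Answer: a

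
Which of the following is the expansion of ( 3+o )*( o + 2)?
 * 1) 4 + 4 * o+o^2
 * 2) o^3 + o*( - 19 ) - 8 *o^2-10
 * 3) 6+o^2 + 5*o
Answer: 3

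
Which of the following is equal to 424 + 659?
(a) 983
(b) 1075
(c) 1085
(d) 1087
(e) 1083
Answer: e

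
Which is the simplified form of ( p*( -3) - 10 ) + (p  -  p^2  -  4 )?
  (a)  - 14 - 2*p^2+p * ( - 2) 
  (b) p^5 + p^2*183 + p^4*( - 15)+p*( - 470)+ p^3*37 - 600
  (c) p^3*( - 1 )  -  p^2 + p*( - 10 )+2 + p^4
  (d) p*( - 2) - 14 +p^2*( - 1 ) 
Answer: d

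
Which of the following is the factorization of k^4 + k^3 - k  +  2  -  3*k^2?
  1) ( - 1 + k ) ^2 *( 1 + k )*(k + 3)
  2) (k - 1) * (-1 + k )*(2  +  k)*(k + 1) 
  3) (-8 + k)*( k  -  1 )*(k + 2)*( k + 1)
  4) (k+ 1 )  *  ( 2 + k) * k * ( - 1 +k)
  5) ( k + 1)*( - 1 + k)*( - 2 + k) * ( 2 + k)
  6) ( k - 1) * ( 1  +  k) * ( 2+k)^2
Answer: 2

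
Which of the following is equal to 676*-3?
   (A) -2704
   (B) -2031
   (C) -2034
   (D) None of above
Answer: D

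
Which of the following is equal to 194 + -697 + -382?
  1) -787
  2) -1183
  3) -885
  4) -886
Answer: 3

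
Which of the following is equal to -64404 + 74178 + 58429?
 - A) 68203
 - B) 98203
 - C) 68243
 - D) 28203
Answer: A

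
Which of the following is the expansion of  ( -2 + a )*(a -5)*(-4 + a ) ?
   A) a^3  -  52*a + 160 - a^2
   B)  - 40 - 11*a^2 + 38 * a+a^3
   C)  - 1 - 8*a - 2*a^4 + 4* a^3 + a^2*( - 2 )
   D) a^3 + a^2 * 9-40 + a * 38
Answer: B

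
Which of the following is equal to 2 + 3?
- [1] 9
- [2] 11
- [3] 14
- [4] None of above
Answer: 4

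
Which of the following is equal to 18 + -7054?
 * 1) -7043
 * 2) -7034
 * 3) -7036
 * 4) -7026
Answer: 3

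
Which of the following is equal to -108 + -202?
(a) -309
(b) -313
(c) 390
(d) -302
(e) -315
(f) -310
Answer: f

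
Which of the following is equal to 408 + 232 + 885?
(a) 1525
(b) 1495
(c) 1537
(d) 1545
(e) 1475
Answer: a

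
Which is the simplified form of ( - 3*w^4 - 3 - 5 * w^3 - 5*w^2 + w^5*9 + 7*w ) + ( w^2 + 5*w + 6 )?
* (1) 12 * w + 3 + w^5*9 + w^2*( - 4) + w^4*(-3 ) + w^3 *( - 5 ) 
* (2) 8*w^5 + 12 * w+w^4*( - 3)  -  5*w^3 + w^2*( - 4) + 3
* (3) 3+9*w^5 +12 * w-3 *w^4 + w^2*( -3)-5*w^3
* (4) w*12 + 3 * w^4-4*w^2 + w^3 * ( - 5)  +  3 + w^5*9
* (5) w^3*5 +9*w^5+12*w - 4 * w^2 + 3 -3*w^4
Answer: 1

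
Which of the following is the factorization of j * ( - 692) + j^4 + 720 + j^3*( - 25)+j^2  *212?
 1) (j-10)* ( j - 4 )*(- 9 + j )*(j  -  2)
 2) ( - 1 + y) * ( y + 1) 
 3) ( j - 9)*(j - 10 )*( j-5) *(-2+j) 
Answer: 1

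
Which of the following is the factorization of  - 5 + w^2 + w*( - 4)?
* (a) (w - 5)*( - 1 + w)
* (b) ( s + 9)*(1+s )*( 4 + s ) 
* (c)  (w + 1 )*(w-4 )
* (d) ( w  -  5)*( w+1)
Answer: d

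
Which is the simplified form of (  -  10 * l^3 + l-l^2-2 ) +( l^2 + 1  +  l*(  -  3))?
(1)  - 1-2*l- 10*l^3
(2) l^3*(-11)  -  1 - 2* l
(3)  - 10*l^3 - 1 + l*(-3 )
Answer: 1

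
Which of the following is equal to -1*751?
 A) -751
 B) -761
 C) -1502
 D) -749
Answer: A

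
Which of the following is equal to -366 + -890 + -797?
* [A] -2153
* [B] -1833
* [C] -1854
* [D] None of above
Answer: D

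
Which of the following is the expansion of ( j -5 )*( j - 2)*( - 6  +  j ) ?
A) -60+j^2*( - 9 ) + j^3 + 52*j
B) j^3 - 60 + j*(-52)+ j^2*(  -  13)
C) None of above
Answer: C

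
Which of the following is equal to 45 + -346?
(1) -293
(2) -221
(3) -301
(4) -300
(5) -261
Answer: 3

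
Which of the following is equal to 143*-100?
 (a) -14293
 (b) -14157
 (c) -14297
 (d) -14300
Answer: d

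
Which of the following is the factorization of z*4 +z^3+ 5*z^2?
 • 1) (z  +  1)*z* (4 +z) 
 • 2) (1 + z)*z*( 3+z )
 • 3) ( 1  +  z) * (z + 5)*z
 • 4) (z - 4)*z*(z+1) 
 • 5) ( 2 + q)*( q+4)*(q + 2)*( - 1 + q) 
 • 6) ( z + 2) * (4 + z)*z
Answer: 1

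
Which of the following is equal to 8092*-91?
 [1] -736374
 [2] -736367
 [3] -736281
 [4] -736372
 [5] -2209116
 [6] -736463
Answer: 4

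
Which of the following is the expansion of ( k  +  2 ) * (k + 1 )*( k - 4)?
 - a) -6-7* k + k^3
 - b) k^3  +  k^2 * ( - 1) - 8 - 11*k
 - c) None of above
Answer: c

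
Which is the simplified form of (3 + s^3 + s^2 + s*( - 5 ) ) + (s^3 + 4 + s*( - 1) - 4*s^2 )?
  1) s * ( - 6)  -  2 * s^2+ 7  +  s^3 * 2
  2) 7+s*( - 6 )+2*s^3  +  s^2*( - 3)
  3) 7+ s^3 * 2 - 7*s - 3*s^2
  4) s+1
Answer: 2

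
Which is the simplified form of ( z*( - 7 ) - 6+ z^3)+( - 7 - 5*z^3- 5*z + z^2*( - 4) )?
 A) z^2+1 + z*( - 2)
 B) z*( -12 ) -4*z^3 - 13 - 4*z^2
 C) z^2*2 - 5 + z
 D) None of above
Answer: B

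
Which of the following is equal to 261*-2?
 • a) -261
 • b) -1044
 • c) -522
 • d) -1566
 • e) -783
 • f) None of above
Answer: c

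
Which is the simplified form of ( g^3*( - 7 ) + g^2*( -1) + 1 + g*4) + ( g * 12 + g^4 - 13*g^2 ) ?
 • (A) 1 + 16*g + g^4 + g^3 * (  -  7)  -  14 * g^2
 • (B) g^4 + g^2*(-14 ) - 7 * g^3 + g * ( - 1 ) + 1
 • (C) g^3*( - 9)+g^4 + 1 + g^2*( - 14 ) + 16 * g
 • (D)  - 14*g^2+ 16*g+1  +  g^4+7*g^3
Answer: A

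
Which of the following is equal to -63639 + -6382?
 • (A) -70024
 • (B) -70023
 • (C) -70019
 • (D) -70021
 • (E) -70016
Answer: D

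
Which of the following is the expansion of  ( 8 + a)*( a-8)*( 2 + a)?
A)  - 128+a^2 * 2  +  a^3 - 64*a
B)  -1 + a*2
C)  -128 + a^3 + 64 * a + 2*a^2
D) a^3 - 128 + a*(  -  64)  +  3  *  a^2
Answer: A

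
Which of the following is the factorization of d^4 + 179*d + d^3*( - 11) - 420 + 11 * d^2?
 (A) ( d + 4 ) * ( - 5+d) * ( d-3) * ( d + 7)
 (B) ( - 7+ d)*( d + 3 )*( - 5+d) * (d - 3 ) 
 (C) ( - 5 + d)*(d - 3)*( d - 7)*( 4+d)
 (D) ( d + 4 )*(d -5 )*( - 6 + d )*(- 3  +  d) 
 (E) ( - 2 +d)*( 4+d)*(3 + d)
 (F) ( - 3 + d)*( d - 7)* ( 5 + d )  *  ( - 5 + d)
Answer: C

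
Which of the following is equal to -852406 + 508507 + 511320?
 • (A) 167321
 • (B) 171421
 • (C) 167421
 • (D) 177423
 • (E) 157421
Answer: C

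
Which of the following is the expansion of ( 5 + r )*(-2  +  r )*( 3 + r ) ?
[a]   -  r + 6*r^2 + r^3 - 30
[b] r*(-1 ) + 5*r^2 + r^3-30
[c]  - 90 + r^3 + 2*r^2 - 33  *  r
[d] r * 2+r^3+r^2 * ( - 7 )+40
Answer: a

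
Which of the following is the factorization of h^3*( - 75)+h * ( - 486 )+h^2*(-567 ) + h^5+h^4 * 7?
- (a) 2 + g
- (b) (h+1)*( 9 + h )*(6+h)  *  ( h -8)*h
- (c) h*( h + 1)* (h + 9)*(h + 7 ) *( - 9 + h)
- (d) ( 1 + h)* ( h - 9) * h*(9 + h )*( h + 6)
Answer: d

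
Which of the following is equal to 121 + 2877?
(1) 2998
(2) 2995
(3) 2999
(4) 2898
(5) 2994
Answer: 1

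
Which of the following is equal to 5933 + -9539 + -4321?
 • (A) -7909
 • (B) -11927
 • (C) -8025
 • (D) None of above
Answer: D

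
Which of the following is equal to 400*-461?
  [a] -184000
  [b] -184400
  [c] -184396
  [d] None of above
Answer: b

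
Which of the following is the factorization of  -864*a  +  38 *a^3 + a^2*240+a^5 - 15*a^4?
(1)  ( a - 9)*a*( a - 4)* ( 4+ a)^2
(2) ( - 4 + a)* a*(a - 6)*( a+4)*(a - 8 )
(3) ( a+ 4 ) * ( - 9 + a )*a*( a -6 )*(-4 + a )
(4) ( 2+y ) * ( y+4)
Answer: 3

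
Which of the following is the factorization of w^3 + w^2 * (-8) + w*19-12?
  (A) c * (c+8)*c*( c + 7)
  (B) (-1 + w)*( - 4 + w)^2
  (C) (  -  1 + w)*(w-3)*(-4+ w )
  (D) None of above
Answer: C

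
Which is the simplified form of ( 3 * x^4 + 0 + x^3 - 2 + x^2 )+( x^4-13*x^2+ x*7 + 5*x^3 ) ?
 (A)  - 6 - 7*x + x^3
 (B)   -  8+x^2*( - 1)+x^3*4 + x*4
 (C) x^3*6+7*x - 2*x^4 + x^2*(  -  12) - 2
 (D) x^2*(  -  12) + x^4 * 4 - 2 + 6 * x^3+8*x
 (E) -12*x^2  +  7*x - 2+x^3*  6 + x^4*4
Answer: E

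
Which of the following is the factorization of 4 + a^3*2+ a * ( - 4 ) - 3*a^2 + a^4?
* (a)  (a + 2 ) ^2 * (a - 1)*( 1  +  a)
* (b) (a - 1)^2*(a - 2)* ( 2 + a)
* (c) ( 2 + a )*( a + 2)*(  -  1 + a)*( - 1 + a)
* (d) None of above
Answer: c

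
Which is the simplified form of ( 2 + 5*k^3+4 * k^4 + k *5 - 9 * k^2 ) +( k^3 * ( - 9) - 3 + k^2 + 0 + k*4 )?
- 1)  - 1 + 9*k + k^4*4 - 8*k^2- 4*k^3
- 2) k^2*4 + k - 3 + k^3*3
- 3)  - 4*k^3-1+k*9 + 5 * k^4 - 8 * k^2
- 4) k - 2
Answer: 1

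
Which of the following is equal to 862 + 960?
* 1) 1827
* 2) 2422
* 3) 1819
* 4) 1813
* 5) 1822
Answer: 5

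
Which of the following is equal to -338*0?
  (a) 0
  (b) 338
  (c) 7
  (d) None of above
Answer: a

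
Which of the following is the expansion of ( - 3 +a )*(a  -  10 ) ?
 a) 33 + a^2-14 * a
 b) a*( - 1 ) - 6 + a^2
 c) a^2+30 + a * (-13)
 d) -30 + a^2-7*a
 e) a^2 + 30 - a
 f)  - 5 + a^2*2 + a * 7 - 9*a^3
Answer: c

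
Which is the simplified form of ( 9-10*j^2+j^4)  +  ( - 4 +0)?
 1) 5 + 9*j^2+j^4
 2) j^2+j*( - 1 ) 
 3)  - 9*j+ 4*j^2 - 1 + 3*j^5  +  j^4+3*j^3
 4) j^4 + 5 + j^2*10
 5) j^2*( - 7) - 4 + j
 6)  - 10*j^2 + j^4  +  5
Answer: 6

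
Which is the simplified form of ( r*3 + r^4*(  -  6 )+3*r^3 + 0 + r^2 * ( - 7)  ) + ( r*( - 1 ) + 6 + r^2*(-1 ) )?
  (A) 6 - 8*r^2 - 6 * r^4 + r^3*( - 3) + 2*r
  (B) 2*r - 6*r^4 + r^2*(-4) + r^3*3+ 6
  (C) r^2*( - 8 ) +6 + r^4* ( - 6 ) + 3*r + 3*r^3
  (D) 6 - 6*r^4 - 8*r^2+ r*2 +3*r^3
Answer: D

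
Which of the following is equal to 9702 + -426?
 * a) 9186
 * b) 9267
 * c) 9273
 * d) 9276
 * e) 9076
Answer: d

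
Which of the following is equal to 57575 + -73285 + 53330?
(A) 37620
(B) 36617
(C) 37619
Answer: A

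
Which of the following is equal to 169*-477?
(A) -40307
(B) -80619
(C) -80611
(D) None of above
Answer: D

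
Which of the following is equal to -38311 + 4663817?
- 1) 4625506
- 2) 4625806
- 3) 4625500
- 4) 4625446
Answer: 1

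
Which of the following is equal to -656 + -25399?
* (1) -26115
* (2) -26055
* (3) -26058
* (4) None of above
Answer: 2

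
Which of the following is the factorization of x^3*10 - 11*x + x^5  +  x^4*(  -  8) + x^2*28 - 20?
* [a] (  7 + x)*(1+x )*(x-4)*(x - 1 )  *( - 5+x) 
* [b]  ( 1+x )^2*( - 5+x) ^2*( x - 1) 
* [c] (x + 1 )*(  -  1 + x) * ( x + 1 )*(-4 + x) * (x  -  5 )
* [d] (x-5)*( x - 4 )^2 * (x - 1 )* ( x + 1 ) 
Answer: c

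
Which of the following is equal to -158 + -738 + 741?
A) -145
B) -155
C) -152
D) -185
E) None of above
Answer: B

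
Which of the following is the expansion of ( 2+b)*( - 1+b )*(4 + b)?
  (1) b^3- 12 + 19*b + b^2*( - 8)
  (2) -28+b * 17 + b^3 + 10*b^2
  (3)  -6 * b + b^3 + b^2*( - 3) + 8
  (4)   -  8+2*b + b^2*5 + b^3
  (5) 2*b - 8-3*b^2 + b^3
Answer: 4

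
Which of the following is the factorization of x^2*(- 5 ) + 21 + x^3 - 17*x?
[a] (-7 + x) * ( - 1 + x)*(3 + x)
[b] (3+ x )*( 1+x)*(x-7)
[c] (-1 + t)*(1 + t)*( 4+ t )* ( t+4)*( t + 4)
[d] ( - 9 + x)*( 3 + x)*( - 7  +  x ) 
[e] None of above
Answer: a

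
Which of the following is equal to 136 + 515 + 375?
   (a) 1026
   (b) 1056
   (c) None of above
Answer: a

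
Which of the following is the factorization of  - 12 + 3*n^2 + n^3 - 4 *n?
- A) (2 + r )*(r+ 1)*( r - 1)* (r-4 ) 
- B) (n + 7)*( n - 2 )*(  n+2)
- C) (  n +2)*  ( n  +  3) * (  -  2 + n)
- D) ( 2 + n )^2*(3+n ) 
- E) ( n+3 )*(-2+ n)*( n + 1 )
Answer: C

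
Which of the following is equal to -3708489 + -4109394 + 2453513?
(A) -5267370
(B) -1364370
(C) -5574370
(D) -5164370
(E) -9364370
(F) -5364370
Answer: F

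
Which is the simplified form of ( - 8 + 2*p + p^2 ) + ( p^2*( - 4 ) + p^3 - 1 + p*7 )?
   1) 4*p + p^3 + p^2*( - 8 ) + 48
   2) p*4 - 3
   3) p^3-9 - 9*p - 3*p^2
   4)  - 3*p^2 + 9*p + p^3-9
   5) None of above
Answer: 4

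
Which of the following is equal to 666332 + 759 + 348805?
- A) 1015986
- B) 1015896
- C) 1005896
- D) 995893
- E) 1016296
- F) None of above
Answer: B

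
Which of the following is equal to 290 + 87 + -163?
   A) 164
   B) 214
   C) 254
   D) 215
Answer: B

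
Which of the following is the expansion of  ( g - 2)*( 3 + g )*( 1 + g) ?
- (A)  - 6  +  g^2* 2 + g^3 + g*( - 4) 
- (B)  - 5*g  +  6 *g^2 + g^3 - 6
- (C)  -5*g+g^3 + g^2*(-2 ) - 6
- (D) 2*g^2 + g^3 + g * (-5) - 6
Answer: D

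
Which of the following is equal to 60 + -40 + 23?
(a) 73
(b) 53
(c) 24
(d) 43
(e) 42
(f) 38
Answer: d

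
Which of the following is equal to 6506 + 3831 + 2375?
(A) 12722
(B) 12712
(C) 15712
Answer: B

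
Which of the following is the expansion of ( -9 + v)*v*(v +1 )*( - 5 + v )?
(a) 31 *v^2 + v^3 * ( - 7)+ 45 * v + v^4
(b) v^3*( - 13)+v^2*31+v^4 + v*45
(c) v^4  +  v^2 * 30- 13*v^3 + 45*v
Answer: b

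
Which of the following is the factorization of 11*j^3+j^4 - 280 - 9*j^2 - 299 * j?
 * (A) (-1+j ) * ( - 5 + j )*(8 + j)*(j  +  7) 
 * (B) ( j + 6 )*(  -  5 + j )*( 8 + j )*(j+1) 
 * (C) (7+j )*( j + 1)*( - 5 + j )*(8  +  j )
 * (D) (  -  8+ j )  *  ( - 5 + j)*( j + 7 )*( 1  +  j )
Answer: C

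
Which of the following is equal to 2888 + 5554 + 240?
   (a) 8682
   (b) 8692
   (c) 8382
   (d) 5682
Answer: a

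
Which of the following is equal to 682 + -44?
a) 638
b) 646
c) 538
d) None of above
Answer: a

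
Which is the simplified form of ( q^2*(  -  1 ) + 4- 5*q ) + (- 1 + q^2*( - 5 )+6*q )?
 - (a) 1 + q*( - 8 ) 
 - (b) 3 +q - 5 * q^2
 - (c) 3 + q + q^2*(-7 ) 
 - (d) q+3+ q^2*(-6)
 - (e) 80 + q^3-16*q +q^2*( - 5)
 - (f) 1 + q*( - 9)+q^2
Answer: d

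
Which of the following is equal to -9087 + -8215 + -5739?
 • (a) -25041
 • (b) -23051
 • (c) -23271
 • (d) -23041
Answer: d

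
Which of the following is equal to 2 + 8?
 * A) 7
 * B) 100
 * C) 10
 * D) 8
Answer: C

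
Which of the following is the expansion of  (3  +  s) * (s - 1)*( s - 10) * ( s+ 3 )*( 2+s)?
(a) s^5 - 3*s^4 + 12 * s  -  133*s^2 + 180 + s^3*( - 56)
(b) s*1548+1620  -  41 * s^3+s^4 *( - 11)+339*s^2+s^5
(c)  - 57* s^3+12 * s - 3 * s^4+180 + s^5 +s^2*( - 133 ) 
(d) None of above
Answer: c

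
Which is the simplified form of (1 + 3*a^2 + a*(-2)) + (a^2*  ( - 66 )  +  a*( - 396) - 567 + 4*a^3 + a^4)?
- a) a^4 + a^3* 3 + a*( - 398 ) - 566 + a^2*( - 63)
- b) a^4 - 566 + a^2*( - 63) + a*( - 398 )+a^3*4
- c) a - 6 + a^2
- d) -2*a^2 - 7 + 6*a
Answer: b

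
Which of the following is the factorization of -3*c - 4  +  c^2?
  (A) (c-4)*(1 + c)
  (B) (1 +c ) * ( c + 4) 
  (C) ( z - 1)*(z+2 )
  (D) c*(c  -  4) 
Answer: A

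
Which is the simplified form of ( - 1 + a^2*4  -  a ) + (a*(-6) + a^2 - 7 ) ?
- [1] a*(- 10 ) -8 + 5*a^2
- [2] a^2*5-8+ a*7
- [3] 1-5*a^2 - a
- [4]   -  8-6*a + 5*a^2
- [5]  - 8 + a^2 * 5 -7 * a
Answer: 5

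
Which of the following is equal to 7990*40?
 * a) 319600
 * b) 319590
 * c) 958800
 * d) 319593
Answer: a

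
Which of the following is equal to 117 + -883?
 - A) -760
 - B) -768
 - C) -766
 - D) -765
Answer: C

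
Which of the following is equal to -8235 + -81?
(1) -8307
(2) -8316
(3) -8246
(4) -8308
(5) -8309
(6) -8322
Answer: 2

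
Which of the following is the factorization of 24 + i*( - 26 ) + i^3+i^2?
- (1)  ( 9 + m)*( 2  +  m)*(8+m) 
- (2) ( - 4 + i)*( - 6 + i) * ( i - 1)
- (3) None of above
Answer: 3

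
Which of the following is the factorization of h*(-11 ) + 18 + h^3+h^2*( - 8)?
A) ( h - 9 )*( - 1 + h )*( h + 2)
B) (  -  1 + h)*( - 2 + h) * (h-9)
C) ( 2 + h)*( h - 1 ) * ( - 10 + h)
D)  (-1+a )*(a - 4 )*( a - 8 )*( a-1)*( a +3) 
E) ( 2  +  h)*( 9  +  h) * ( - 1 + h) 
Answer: A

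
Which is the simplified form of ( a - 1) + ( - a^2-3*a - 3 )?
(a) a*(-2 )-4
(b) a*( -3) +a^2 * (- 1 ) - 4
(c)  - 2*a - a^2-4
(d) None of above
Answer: c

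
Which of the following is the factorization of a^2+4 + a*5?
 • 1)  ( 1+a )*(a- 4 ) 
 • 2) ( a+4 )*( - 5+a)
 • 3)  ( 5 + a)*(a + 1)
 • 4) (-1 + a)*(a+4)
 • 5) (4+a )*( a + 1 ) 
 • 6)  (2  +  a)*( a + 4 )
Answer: 5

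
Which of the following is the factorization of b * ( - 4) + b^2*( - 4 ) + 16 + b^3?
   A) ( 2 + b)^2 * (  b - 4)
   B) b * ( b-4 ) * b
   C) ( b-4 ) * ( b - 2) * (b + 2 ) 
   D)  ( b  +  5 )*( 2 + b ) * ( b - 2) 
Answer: C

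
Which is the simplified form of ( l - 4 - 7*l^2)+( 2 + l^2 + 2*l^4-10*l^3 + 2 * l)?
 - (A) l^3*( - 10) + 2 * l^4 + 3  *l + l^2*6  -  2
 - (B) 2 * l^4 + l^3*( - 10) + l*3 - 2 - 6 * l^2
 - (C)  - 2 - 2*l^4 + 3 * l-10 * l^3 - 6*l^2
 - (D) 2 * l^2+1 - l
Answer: B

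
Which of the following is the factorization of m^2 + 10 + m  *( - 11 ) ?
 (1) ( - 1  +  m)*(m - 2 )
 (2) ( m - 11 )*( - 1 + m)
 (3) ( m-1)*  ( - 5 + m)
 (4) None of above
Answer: 4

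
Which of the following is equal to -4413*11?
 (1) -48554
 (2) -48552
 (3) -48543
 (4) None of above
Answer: 3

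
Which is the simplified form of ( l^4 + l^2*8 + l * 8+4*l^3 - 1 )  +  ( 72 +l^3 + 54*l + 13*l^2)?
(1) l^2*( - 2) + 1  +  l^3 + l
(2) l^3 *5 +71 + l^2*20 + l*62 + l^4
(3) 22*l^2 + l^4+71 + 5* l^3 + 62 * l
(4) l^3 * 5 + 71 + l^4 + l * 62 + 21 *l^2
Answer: 4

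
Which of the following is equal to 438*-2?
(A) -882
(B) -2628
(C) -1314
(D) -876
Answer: D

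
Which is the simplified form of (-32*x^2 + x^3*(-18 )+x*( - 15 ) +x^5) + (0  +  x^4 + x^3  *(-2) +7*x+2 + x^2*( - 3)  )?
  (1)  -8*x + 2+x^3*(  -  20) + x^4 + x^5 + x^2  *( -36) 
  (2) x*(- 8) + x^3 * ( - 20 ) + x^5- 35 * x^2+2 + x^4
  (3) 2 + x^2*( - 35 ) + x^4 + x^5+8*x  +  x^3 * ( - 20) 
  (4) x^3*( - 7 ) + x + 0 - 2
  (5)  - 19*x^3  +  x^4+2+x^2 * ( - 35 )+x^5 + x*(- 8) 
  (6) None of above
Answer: 2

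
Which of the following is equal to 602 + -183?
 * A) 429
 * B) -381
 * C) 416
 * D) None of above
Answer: D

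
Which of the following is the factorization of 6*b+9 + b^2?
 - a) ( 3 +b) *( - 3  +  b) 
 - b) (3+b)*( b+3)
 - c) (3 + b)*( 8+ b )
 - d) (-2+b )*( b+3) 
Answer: b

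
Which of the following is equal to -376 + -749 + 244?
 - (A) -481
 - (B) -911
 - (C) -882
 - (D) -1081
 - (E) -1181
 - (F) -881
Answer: F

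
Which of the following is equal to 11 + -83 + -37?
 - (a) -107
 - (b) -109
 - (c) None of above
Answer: b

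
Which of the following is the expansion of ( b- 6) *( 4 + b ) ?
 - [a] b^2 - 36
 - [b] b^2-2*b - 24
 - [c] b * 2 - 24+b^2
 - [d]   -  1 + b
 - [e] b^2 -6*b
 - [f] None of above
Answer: b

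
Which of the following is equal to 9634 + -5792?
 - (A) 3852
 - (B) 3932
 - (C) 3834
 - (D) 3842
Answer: D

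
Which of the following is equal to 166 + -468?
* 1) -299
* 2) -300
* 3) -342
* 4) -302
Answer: 4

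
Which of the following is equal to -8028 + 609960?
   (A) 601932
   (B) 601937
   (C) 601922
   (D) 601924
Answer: A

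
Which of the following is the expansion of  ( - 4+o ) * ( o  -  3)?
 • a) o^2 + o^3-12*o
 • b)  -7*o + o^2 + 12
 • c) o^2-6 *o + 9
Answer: b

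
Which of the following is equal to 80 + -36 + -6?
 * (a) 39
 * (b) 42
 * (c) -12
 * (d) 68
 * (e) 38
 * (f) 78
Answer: e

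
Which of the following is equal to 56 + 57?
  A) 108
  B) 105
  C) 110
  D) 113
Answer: D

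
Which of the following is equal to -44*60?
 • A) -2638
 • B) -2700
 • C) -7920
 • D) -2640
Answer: D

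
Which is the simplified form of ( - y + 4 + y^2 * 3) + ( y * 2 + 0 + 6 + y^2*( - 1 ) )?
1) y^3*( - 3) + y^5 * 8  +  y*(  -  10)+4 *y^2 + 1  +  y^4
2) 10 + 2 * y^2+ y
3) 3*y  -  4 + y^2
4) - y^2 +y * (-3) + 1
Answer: 2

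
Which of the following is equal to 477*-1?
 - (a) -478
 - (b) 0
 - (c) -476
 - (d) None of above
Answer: d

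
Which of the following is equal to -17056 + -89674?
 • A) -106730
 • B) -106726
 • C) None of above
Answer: A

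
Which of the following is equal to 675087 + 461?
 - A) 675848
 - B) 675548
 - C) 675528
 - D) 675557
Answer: B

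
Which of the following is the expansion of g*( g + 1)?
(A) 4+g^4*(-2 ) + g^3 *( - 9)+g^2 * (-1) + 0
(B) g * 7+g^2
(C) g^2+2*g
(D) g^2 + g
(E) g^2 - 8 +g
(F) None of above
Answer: D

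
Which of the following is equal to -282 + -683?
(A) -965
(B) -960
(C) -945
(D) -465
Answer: A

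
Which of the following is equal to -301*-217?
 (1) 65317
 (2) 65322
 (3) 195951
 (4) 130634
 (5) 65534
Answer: 1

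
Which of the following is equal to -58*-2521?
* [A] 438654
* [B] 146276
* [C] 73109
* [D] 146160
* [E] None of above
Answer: E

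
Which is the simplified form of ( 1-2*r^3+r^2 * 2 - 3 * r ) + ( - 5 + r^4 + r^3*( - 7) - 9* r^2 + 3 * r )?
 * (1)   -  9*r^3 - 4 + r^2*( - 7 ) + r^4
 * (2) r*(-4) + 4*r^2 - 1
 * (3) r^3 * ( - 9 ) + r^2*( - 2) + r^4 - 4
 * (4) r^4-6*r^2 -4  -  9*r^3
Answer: 1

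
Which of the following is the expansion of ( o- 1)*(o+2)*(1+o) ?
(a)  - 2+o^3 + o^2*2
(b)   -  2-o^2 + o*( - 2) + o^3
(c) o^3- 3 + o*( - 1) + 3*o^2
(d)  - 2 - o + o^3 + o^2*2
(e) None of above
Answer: d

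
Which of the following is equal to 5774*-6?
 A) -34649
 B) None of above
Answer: B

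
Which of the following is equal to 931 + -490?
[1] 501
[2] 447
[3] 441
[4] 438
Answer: 3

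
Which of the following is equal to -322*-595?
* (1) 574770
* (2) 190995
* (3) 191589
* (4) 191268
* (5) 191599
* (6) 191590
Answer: 6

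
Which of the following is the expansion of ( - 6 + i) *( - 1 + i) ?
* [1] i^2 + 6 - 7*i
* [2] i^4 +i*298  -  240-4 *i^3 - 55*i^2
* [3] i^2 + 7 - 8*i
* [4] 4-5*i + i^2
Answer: 1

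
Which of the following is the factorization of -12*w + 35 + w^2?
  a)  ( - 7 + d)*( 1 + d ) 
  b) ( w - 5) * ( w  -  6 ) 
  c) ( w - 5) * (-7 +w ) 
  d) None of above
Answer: c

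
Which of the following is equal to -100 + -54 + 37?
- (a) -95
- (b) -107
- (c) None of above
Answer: c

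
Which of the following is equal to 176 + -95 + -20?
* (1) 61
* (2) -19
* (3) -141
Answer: 1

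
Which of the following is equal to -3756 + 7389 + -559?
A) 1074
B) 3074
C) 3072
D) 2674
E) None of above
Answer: B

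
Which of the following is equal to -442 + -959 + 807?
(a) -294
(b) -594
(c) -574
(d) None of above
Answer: b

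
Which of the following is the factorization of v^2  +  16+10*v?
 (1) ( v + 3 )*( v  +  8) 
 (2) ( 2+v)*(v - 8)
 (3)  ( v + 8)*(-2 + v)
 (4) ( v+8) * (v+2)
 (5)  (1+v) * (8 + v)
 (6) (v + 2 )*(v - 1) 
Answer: 4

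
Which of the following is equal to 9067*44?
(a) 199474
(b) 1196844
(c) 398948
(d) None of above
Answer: c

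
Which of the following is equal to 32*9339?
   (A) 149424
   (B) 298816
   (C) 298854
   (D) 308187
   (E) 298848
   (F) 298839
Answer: E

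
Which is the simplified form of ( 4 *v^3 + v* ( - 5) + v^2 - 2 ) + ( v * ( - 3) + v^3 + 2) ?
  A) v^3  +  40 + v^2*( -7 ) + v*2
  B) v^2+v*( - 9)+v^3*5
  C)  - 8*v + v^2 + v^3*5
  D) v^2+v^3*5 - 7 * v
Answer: C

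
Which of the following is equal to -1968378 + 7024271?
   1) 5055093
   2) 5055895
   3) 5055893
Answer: 3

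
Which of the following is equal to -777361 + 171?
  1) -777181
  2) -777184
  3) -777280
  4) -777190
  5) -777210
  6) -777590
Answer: 4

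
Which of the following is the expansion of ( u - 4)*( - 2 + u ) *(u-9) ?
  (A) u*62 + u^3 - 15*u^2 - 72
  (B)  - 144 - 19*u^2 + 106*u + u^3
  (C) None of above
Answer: A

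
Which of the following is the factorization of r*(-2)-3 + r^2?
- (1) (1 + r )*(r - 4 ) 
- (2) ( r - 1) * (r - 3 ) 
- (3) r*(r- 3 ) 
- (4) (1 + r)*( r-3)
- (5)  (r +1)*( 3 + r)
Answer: 4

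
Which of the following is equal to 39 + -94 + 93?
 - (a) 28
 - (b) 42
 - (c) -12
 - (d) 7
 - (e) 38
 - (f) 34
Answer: e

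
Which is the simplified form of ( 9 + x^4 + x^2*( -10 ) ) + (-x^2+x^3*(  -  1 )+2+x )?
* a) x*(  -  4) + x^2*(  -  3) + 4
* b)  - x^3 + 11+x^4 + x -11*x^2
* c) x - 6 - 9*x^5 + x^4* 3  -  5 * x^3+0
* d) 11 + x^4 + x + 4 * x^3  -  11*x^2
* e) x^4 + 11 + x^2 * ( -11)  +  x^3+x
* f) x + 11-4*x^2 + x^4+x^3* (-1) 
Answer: b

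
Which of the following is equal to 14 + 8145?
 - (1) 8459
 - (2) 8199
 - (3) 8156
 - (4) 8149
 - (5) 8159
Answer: 5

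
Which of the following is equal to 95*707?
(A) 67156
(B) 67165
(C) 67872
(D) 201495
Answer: B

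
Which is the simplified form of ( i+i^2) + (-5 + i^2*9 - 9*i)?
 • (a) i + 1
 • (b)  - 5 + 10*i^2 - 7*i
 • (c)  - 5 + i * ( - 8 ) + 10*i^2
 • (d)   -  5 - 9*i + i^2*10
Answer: c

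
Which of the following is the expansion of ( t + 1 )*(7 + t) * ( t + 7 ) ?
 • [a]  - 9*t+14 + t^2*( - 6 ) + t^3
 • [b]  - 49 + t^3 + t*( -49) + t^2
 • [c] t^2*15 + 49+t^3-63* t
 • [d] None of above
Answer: d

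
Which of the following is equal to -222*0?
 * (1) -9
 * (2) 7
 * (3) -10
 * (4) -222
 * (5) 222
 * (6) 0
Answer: 6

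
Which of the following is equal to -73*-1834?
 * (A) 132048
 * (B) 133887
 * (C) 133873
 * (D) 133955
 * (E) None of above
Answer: E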